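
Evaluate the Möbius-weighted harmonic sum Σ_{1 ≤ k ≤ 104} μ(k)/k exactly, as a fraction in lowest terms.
Σ μ(k)/k = 41203144520038891926409588275527024249/23984823528925228172706521638692258396210

Values of μ(k) for 1 ≤ k ≤ 104: μ(1) = 1, μ(2) = -1, μ(3) = -1, μ(5) = -1, μ(6) = 1, μ(7) = -1, μ(10) = 1, μ(11) = -1, μ(13) = -1, μ(14) = 1, μ(15) = 1, μ(17) = -1, μ(19) = -1, μ(21) = 1, μ(22) = 1, μ(23) = -1, μ(26) = 1, μ(29) = -1, μ(30) = -1, μ(31) = -1, μ(33) = 1, μ(34) = 1, μ(35) = 1, μ(37) = -1, μ(38) = 1, μ(39) = 1, μ(41) = -1, μ(42) = -1, μ(43) = -1, μ(46) = 1, μ(47) = -1, μ(51) = 1, μ(53) = -1, μ(55) = 1, μ(57) = 1, μ(58) = 1, μ(59) = -1, μ(61) = -1, μ(62) = 1, μ(65) = 1, μ(66) = -1, μ(67) = -1, μ(69) = 1, μ(70) = -1, μ(71) = -1, μ(73) = -1, μ(74) = 1, μ(77) = 1, μ(78) = -1, μ(79) = -1, μ(82) = 1, μ(83) = -1, μ(85) = 1, μ(86) = 1, μ(87) = 1, μ(89) = -1, μ(91) = 1, μ(93) = 1, μ(94) = 1, μ(95) = 1, μ(97) = -1, μ(101) = -1, μ(102) = -1, μ(103) = -1, with μ = 0 on non-squarefree integers. Summing μ(k)/k for k where μ(k) ≠ 0 gives 41203144520038891926409588275527024249/23984823528925228172706521638692258396210 ≈ 0.0017. (PNT ⟺ this sum → 0 as n → ∞.)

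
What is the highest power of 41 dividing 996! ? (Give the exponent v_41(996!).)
v_41(996!) = 24

Legendre's formula: v_p(n!) = Σ_{k ≥ 1} ⌊n / p^k⌋. For p = 41, n = 996, the terms are:
  ⌊996/41^1⌋ = ⌊996/41⌋ = 24
(the next term ⌊996/41^2⌋ = 0, terminating the sum). Summing: v_41(996!) = 24 = 24.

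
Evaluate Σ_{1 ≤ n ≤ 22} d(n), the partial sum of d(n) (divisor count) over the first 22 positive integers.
Σ_{n ≤ 22} d(n) = 74

Compute d(n) for each 1 ≤ n ≤ 22: d(1) = 1, d(2) = 2, d(3) = 2, d(4) = 3, d(5) = 2, d(6) = 4, d(7) = 2, d(8) = 4, d(9) = 3, d(10) = 4, d(11) = 2, d(12) = 6, d(13) = 2, d(14) = 4, d(15) = 4, d(16) = 5, d(17) = 2, d(18) = 6, d(19) = 2, d(20) = 6, d(21) = 4, d(22) = 4. Summing all 22 values: 74. (Dirichlet's divisor formula: Σ_{n ≤ x} d(n) = x ln(x) + (2γ − 1) x + O(√x). For x = 22, the asymptotic estimate is ≈ 71.40.)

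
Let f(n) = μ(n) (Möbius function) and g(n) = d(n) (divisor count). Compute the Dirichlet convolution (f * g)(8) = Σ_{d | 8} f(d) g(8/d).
(μ * d)(8) = 1

Divisors of 8: [1, 2, 4, 8]. For each d | 8:
  d = 1: μ(1) · d(8/1) = 1 · 4 = 4
  d = 2: μ(2) · d(8/2) = -1 · 3 = -3
  d = 4: μ(4) · d(8/4) = 0 · 2 = 0
  d = 8: μ(8) · d(8/8) = 0 · 1 = 0
Summing: (μ * d)(8) = 4 + -3 + 0 + 0 = 1.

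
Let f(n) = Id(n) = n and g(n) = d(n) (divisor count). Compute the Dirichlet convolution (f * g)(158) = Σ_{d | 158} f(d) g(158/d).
(Id * d)(158) = 324

Divisors of 158: [1, 2, 79, 158]. For each d | 158:
  d = 1: Id(1) · d(158/1) = 1 · 4 = 4
  d = 2: Id(2) · d(158/2) = 2 · 2 = 4
  d = 79: Id(79) · d(158/79) = 79 · 2 = 158
  d = 158: Id(158) · d(158/158) = 158 · 1 = 158
Summing: (Id * d)(158) = 4 + 4 + 158 + 158 = 324.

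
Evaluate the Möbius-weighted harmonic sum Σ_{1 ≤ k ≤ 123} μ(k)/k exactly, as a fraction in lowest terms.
Σ μ(k)/k = 23090940688334333795050585396213953208427071/3161005464041760778814520629154366249327468699

Values of μ(k) for 1 ≤ k ≤ 123: μ(1) = 1, μ(2) = -1, μ(3) = -1, μ(5) = -1, μ(6) = 1, μ(7) = -1, μ(10) = 1, μ(11) = -1, μ(13) = -1, μ(14) = 1, μ(15) = 1, μ(17) = -1, μ(19) = -1, μ(21) = 1, μ(22) = 1, μ(23) = -1, μ(26) = 1, μ(29) = -1, μ(30) = -1, μ(31) = -1, μ(33) = 1, μ(34) = 1, μ(35) = 1, μ(37) = -1, μ(38) = 1, μ(39) = 1, μ(41) = -1, μ(42) = -1, μ(43) = -1, μ(46) = 1, μ(47) = -1, μ(51) = 1, μ(53) = -1, μ(55) = 1, μ(57) = 1, μ(58) = 1, μ(59) = -1, μ(61) = -1, μ(62) = 1, μ(65) = 1, μ(66) = -1, μ(67) = -1, μ(69) = 1, μ(70) = -1, μ(71) = -1, μ(73) = -1, μ(74) = 1, μ(77) = 1, μ(78) = -1, μ(79) = -1, μ(82) = 1, μ(83) = -1, μ(85) = 1, μ(86) = 1, μ(87) = 1, μ(89) = -1, μ(91) = 1, μ(93) = 1, μ(94) = 1, μ(95) = 1, μ(97) = -1, μ(101) = -1, μ(102) = -1, μ(103) = -1, μ(105) = -1, μ(106) = 1, μ(107) = -1, μ(109) = -1, μ(110) = -1, μ(111) = 1, μ(113) = -1, μ(114) = -1, μ(115) = 1, μ(118) = 1, μ(119) = 1, μ(122) = 1, μ(123) = 1, with μ = 0 on non-squarefree integers. Summing μ(k)/k for k where μ(k) ≠ 0 gives 23090940688334333795050585396213953208427071/3161005464041760778814520629154366249327468699 ≈ 0.0073. (PNT ⟺ this sum → 0 as n → ∞.)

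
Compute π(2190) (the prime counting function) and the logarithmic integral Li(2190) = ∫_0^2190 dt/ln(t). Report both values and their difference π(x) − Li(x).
π(2190) = 327;  Li(2190) ≈ 339.66;  π(x) − Li(x) ≈ -12.66.

Direct count of primes ≤ 2190 gives π(2190) = 327. Numerical evaluation of the logarithmic integral gives Li(2190) ≈ 339.66. The difference π(x) − Li(x) ≈ -12.66 is typically negative for small/moderate x (Li(x) overestimates), though Littlewood's theorem shows this sign changes infinitely often.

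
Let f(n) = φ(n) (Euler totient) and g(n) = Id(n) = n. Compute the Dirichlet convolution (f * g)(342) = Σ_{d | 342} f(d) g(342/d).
(φ * Id)(342) = 2331

Divisors of 342: [1, 2, 3, 6, 9, 18, 19, 38, 57, 114, 171, 342]. For each d | 342:
  d = 1: φ(1) · Id(342/1) = 1 · 342 = 342
  d = 2: φ(2) · Id(342/2) = 1 · 171 = 171
  d = 3: φ(3) · Id(342/3) = 2 · 114 = 228
  d = 6: φ(6) · Id(342/6) = 2 · 57 = 114
  d = 9: φ(9) · Id(342/9) = 6 · 38 = 228
  d = 18: φ(18) · Id(342/18) = 6 · 19 = 114
  d = 19: φ(19) · Id(342/19) = 18 · 18 = 324
  d = 38: φ(38) · Id(342/38) = 18 · 9 = 162
  d = 57: φ(57) · Id(342/57) = 36 · 6 = 216
  d = 114: φ(114) · Id(342/114) = 36 · 3 = 108
  d = 171: φ(171) · Id(342/171) = 108 · 2 = 216
  d = 342: φ(342) · Id(342/342) = 108 · 1 = 108
Summing: (φ * Id)(342) = 342 + 171 + 228 + 114 + 228 + 114 + 324 + 162 + 216 + 108 + 216 + 108 = 2331.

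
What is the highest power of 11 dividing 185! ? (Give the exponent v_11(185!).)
v_11(185!) = 17

Legendre's formula: v_p(n!) = Σ_{k ≥ 1} ⌊n / p^k⌋. For p = 11, n = 185, the terms are:
  ⌊185/11^1⌋ = ⌊185/11⌋ = 16
  ⌊185/11^2⌋ = ⌊185/121⌋ = 1
(the next term ⌊185/11^3⌋ = 0, terminating the sum). Summing: v_11(185!) = 16 + 1 = 17.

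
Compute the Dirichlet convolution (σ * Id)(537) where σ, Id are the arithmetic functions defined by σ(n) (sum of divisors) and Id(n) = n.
(σ * Id)(537) = 2513

Divisors of 537: [1, 3, 179, 537]. For each d | 537:
  d = 1: σ(1) · Id(537/1) = 1 · 537 = 537
  d = 3: σ(3) · Id(537/3) = 4 · 179 = 716
  d = 179: σ(179) · Id(537/179) = 180 · 3 = 540
  d = 537: σ(537) · Id(537/537) = 720 · 1 = 720
Summing: (σ * Id)(537) = 537 + 716 + 540 + 720 = 2513.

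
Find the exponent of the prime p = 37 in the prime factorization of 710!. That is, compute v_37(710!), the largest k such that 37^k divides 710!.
v_37(710!) = 19

Legendre's formula: v_p(n!) = Σ_{k ≥ 1} ⌊n / p^k⌋. For p = 37, n = 710, the terms are:
  ⌊710/37^1⌋ = ⌊710/37⌋ = 19
(the next term ⌊710/37^2⌋ = 0, terminating the sum). Summing: v_37(710!) = 19 = 19.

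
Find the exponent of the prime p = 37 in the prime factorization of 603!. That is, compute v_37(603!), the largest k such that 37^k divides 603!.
v_37(603!) = 16

Legendre's formula: v_p(n!) = Σ_{k ≥ 1} ⌊n / p^k⌋. For p = 37, n = 603, the terms are:
  ⌊603/37^1⌋ = ⌊603/37⌋ = 16
(the next term ⌊603/37^2⌋ = 0, terminating the sum). Summing: v_37(603!) = 16 = 16.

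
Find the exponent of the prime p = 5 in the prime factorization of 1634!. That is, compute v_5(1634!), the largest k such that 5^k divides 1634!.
v_5(1634!) = 406

Legendre's formula: v_p(n!) = Σ_{k ≥ 1} ⌊n / p^k⌋. For p = 5, n = 1634, the terms are:
  ⌊1634/5^1⌋ = ⌊1634/5⌋ = 326
  ⌊1634/5^2⌋ = ⌊1634/25⌋ = 65
  ⌊1634/5^3⌋ = ⌊1634/125⌋ = 13
  ⌊1634/5^4⌋ = ⌊1634/625⌋ = 2
(the next term ⌊1634/5^5⌋ = 0, terminating the sum). Summing: v_5(1634!) = 326 + 65 + 13 + 2 = 406.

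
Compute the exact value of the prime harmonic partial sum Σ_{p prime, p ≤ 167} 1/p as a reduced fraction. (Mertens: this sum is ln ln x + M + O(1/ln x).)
Σ 1/p = 1840793455149223796977553240989608507934961889604586193282330007699/962947420735983927056946215901134429196419130606213075415963491270

π(167) = 39, so the primes ≤ 167 are [2, 3, 5, 7, 11, 13, 17, 19, 23, 29, 31, 37, 41, 43, 47, 53, 59, 61, 67, 71, 73, 79, 83, 89, 97, 101, 103, 107, 109, 113, 127, 131, 137, 139, 149, 151, 157, 163, 167]. Summing 1/p over these primes: 1840793455149223796977553240989608507934961889604586193282330007699/962947420735983927056946215901134429196419130606213075415963491270 ≈ 1.9116. Mertens estimate ln ln(167) + 0.2615 ≈ 1.8943.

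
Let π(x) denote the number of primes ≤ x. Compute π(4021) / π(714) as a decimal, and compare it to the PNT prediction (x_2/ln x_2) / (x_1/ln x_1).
π(4021)/π(714) = 556/127 ≈ 4.3780;  PNT prediction ≈ 4.4588.

π(714) = 127 and π(4021) = 556, so π(4021)/π(714) ≈ 4.3780. The PNT-predicted ratio is (4021/ln(4021)) / (714/ln(714)) ≈ 4.4588. The two agree to within a few percent, as expected.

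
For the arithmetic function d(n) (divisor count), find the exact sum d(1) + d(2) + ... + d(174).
Σ_{n ≤ 174} d(n) = 927

Compute d(n) for each 1 ≤ n ≤ 174: d(1) = 1, d(2) = 2, d(3) = 2, d(4) = 3, d(5) = 2, d(6) = 4, d(7) = 2, d(8) = 4, d(9) = 3, d(10) = 4, d(11) = 2, d(12) = 6, d(13) = 2, d(14) = 4, d(15) = 4, d(16) = 5, d(17) = 2, d(18) = 6, d(19) = 2, d(20) = 6, d(21) = 4, d(22) = 4, d(23) = 2, d(24) = 8, d(25) = 3, d(26) = 4, d(27) = 4, d(28) = 6, d(29) = 2, d(30) = 8, d(31) = 2, d(32) = 6, d(33) = 4, d(34) = 4, d(35) = 4, d(36) = 9, d(37) = 2, d(38) = 4, d(39) = 4, d(40) = 8, d(41) = 2, d(42) = 8, d(43) = 2, d(44) = 6, d(45) = 6, d(46) = 4, d(47) = 2, d(48) = 10, d(49) = 3, d(50) = 6, d(51) = 4, d(52) = 6, d(53) = 2, d(54) = 8, d(55) = 4, d(56) = 8, d(57) = 4, d(58) = 4, d(59) = 2, d(60) = 12, d(61) = 2, d(62) = 4, d(63) = 6, d(64) = 7, d(65) = 4, d(66) = 8, d(67) = 2, d(68) = 6, d(69) = 4, d(70) = 8, d(71) = 2, d(72) = 12, d(73) = 2, d(74) = 4, d(75) = 6, d(76) = 6, d(77) = 4, d(78) = 8, d(79) = 2, d(80) = 10, d(81) = 5, d(82) = 4, d(83) = 2, d(84) = 12, d(85) = 4, d(86) = 4, d(87) = 4, d(88) = 8, d(89) = 2, d(90) = 12, d(91) = 4, d(92) = 6, d(93) = 4, d(94) = 4, d(95) = 4, d(96) = 12, d(97) = 2, d(98) = 6, d(99) = 6, d(100) = 9, d(101) = 2, d(102) = 8, d(103) = 2, d(104) = 8, d(105) = 8, d(106) = 4, d(107) = 2, d(108) = 12, d(109) = 2, d(110) = 8, d(111) = 4, d(112) = 10, d(113) = 2, d(114) = 8, d(115) = 4, d(116) = 6, d(117) = 6, d(118) = 4, d(119) = 4, d(120) = 16, d(121) = 3, d(122) = 4, d(123) = 4, d(124) = 6, d(125) = 4, d(126) = 12, d(127) = 2, d(128) = 8, d(129) = 4, d(130) = 8, d(131) = 2, d(132) = 12, d(133) = 4, d(134) = 4, d(135) = 8, d(136) = 8, d(137) = 2, d(138) = 8, d(139) = 2, d(140) = 12, d(141) = 4, d(142) = 4, d(143) = 4, d(144) = 15, d(145) = 4, d(146) = 4, d(147) = 6, d(148) = 6, d(149) = 2, d(150) = 12, d(151) = 2, d(152) = 8, d(153) = 6, d(154) = 8, d(155) = 4, d(156) = 12, d(157) = 2, d(158) = 4, d(159) = 4, d(160) = 12, d(161) = 4, d(162) = 10, d(163) = 2, d(164) = 6, d(165) = 8, d(166) = 4, d(167) = 2, d(168) = 16, d(169) = 3, d(170) = 8, d(171) = 6, d(172) = 6, d(173) = 2, d(174) = 8. Summing all 174 values: 927. (Dirichlet's divisor formula: Σ_{n ≤ x} d(n) = x ln(x) + (2γ − 1) x + O(√x). For x = 174, the asymptotic estimate is ≈ 924.55.)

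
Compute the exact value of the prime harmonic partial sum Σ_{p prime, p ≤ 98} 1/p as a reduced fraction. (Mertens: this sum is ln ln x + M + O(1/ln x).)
Σ 1/p = 4156517583588203716343221884611037839/2305567963945518424753102147331756070

π(98) = 25, so the primes ≤ 98 are [2, 3, 5, 7, 11, 13, 17, 19, 23, 29, 31, 37, 41, 43, 47, 53, 59, 61, 67, 71, 73, 79, 83, 89, 97]. Summing 1/p over these primes: 4156517583588203716343221884611037839/2305567963945518424753102147331756070 ≈ 1.8028. Mertens estimate ln ln(98) + 0.2615 ≈ 1.7843.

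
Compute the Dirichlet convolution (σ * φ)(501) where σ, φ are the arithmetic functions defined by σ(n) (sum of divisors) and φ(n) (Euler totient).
(σ * φ)(501) = 2004

Divisors of 501: [1, 3, 167, 501]. For each d | 501:
  d = 1: σ(1) · φ(501/1) = 1 · 332 = 332
  d = 3: σ(3) · φ(501/3) = 4 · 166 = 664
  d = 167: σ(167) · φ(501/167) = 168 · 2 = 336
  d = 501: σ(501) · φ(501/501) = 672 · 1 = 672
Summing: (σ * φ)(501) = 332 + 664 + 336 + 672 = 2004.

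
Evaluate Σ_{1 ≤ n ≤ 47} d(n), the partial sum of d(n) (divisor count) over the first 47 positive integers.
Σ_{n ≤ 47} d(n) = 188

Compute d(n) for each 1 ≤ n ≤ 47: d(1) = 1, d(2) = 2, d(3) = 2, d(4) = 3, d(5) = 2, d(6) = 4, d(7) = 2, d(8) = 4, d(9) = 3, d(10) = 4, d(11) = 2, d(12) = 6, d(13) = 2, d(14) = 4, d(15) = 4, d(16) = 5, d(17) = 2, d(18) = 6, d(19) = 2, d(20) = 6, d(21) = 4, d(22) = 4, d(23) = 2, d(24) = 8, d(25) = 3, d(26) = 4, d(27) = 4, d(28) = 6, d(29) = 2, d(30) = 8, d(31) = 2, d(32) = 6, d(33) = 4, d(34) = 4, d(35) = 4, d(36) = 9, d(37) = 2, d(38) = 4, d(39) = 4, d(40) = 8, d(41) = 2, d(42) = 8, d(43) = 2, d(44) = 6, d(45) = 6, d(46) = 4, d(47) = 2. Summing all 47 values: 188. (Dirichlet's divisor formula: Σ_{n ≤ x} d(n) = x ln(x) + (2γ − 1) x + O(√x). For x = 47, the asymptotic estimate is ≈ 188.22.)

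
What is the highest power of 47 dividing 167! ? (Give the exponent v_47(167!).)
v_47(167!) = 3

Legendre's formula: v_p(n!) = Σ_{k ≥ 1} ⌊n / p^k⌋. For p = 47, n = 167, the terms are:
  ⌊167/47^1⌋ = ⌊167/47⌋ = 3
(the next term ⌊167/47^2⌋ = 0, terminating the sum). Summing: v_47(167!) = 3 = 3.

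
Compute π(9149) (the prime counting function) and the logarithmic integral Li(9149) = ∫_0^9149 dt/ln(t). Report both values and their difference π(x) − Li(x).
π(9149) = 1133;  Li(9149) ≈ 1153.30;  π(x) − Li(x) ≈ -20.30.

Direct count of primes ≤ 9149 gives π(9149) = 1133. Numerical evaluation of the logarithmic integral gives Li(9149) ≈ 1153.30. The difference π(x) − Li(x) ≈ -20.30 is typically negative for small/moderate x (Li(x) overestimates), though Littlewood's theorem shows this sign changes infinitely often.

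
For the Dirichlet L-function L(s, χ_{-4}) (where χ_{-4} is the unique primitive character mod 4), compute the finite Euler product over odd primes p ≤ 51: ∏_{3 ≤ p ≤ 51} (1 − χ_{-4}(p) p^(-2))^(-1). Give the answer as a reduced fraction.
∏ = 114726379539814929565547/125247697987829760000000

The odd primes p ≤ 51 are [3, 5, 7, 11, 13, 17, 19, 23, 29, 31, 37, 41, 43, 47]. For each, χ(p) = 1 if p ≡ 1 mod 4, χ(p) = −1 if p ≡ 3 mod 4. Taking (1 − χ(p)/p^2)^(-1) = p^2/(p^2 − χ(p)): (1 − (-1)/3^2)^(-1) · (1 − (1)/5^2)^(-1) · (1 − (-1)/7^2)^(-1) · (1 − (-1)/11^2)^(-1) · (1 − (1)/13^2)^(-1) · (1 − (1)/17^2)^(-1) · (1 − (-1)/19^2)^(-1) · (1 − (-1)/23^2)^(-1) · (1 − (1)/29^2)^(-1) · (1 − (-1)/31^2)^(-1) · (1 − (1)/37^2)^(-1) · (1 − (1)/41^2)^(-1) · (1 − (-1)/43^2)^(-1) · (1 − (-1)/47^2)^(-1) = 114726379539814929565547/125247697987829760000000.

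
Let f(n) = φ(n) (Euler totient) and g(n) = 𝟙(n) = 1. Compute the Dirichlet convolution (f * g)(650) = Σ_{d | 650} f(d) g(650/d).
(φ * 𝟙)(650) = 650

Divisors of 650: [1, 2, 5, 10, 13, 25, 26, 50, 65, 130, 325, 650]. For each d | 650:
  d = 1: φ(1) · 𝟙(650/1) = 1 · 1 = 1
  d = 2: φ(2) · 𝟙(650/2) = 1 · 1 = 1
  d = 5: φ(5) · 𝟙(650/5) = 4 · 1 = 4
  d = 10: φ(10) · 𝟙(650/10) = 4 · 1 = 4
  d = 13: φ(13) · 𝟙(650/13) = 12 · 1 = 12
  d = 25: φ(25) · 𝟙(650/25) = 20 · 1 = 20
  d = 26: φ(26) · 𝟙(650/26) = 12 · 1 = 12
  d = 50: φ(50) · 𝟙(650/50) = 20 · 1 = 20
  d = 65: φ(65) · 𝟙(650/65) = 48 · 1 = 48
  d = 130: φ(130) · 𝟙(650/130) = 48 · 1 = 48
  d = 325: φ(325) · 𝟙(650/325) = 240 · 1 = 240
  d = 650: φ(650) · 𝟙(650/650) = 240 · 1 = 240
Summing: (φ * 𝟙)(650) = 1 + 1 + 4 + 4 + 12 + 20 + 12 + 20 + 48 + 48 + 240 + 240 = 650.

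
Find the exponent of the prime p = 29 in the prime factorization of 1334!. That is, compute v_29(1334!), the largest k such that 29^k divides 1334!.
v_29(1334!) = 47

Legendre's formula: v_p(n!) = Σ_{k ≥ 1} ⌊n / p^k⌋. For p = 29, n = 1334, the terms are:
  ⌊1334/29^1⌋ = ⌊1334/29⌋ = 46
  ⌊1334/29^2⌋ = ⌊1334/841⌋ = 1
(the next term ⌊1334/29^3⌋ = 0, terminating the sum). Summing: v_29(1334!) = 46 + 1 = 47.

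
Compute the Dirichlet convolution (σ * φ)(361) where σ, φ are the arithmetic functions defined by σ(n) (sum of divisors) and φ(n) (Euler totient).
(σ * φ)(361) = 1083

Divisors of 361: [1, 19, 361]. For each d | 361:
  d = 1: σ(1) · φ(361/1) = 1 · 342 = 342
  d = 19: σ(19) · φ(361/19) = 20 · 18 = 360
  d = 361: σ(361) · φ(361/361) = 381 · 1 = 381
Summing: (σ * φ)(361) = 342 + 360 + 381 = 1083.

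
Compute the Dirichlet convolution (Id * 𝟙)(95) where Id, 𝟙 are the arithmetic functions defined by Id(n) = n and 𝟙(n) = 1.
(Id * 𝟙)(95) = 120

Divisors of 95: [1, 5, 19, 95]. For each d | 95:
  d = 1: Id(1) · 𝟙(95/1) = 1 · 1 = 1
  d = 5: Id(5) · 𝟙(95/5) = 5 · 1 = 5
  d = 19: Id(19) · 𝟙(95/19) = 19 · 1 = 19
  d = 95: Id(95) · 𝟙(95/95) = 95 · 1 = 95
Summing: (Id * 𝟙)(95) = 1 + 5 + 19 + 95 = 120.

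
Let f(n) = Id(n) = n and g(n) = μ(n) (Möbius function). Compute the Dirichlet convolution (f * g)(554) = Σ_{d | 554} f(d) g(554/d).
(Id * μ)(554) = 276

Divisors of 554: [1, 2, 277, 554]. For each d | 554:
  d = 1: Id(1) · μ(554/1) = 1 · 1 = 1
  d = 2: Id(2) · μ(554/2) = 2 · -1 = -2
  d = 277: Id(277) · μ(554/277) = 277 · -1 = -277
  d = 554: Id(554) · μ(554/554) = 554 · 1 = 554
Summing: (Id * μ)(554) = 1 + -2 + -277 + 554 = 276.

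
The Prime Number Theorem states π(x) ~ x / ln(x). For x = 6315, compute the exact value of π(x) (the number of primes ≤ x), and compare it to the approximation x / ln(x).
π(6315) = 821;  x/ln(x) ≈ 721.66;  relative error ≈ 12.10%.

Directly count primes up to 6315: π(6315) = 821. The PNT approximation gives 6315/ln(6315) ≈ 6315/8.75068 ≈ 721.66. Relative error (π(x) − x/ln(x)) / π(x) ≈ 12.10%; the approximation is known to undercount slightly (Li(x) is a better estimate).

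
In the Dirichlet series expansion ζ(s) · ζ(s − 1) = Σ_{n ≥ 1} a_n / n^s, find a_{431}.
σ(431) = 432

In the product (Σ m^0/m^s)(Σ k / k^s) = Σ (Σ_{d | n} d) / n^s, the coefficient of 1/n^s is σ(n) = Σ_{d | n} d. For n = 431, divisors are [1, 431]; summing: σ(431) = 432.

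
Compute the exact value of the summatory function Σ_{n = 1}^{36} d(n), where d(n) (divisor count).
Σ_{n ≤ 36} d(n) = 140

Compute d(n) for each 1 ≤ n ≤ 36: d(1) = 1, d(2) = 2, d(3) = 2, d(4) = 3, d(5) = 2, d(6) = 4, d(7) = 2, d(8) = 4, d(9) = 3, d(10) = 4, d(11) = 2, d(12) = 6, d(13) = 2, d(14) = 4, d(15) = 4, d(16) = 5, d(17) = 2, d(18) = 6, d(19) = 2, d(20) = 6, d(21) = 4, d(22) = 4, d(23) = 2, d(24) = 8, d(25) = 3, d(26) = 4, d(27) = 4, d(28) = 6, d(29) = 2, d(30) = 8, d(31) = 2, d(32) = 6, d(33) = 4, d(34) = 4, d(35) = 4, d(36) = 9. Summing all 36 values: 140. (Dirichlet's divisor formula: Σ_{n ≤ x} d(n) = x ln(x) + (2γ − 1) x + O(√x). For x = 36, the asymptotic estimate is ≈ 134.57.)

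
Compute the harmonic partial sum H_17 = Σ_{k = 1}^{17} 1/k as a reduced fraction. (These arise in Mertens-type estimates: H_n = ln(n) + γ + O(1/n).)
H_17 = 42142223/12252240

Direct summation: H_17 = 1 + 1/2 + ... + 1/17. The least common denominator is lcm(1, ..., 17) = 12252240; over this denominator the numerator is 12252240 + 6126120 + 4084080 + 3063060 + 2450448 + 2042040 + 1750320 + 1531530 + 1361360 + 1225224 + 1113840 + 1021020 + 942480 + 875160 + 816816 + 765765 + 720720 = 42142223, so H_17 = 42142223/12252240 (already in lowest terms) ≈ 3.43955. (The PNT-adjacent estimate ln(17) + γ ≈ 3.41043 matches within O(1/n).)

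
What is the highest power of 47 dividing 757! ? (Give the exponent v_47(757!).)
v_47(757!) = 16

Legendre's formula: v_p(n!) = Σ_{k ≥ 1} ⌊n / p^k⌋. For p = 47, n = 757, the terms are:
  ⌊757/47^1⌋ = ⌊757/47⌋ = 16
(the next term ⌊757/47^2⌋ = 0, terminating the sum). Summing: v_47(757!) = 16 = 16.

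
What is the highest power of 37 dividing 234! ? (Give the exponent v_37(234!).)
v_37(234!) = 6

Legendre's formula: v_p(n!) = Σ_{k ≥ 1} ⌊n / p^k⌋. For p = 37, n = 234, the terms are:
  ⌊234/37^1⌋ = ⌊234/37⌋ = 6
(the next term ⌊234/37^2⌋ = 0, terminating the sum). Summing: v_37(234!) = 6 = 6.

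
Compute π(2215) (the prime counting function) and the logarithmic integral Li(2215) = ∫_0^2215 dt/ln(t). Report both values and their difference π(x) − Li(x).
π(2215) = 330;  Li(2215) ≈ 342.90;  π(x) − Li(x) ≈ -12.90.

Direct count of primes ≤ 2215 gives π(2215) = 330. Numerical evaluation of the logarithmic integral gives Li(2215) ≈ 342.90. The difference π(x) − Li(x) ≈ -12.90 is typically negative for small/moderate x (Li(x) overestimates), though Littlewood's theorem shows this sign changes infinitely often.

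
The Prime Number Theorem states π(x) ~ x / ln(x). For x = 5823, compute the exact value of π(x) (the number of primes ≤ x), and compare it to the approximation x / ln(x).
π(5823) = 764;  x/ln(x) ≈ 671.66;  relative error ≈ 12.09%.

Directly count primes up to 5823: π(5823) = 764. The PNT approximation gives 5823/ln(5823) ≈ 5823/8.66957 ≈ 671.66. Relative error (π(x) − x/ln(x)) / π(x) ≈ 12.09%; the approximation is known to undercount slightly (Li(x) is a better estimate).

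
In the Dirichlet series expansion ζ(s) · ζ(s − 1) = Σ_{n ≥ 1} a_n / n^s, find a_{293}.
σ(293) = 294

In the product (Σ m^0/m^s)(Σ k / k^s) = Σ (Σ_{d | n} d) / n^s, the coefficient of 1/n^s is σ(n) = Σ_{d | n} d. For n = 293, divisors are [1, 293]; summing: σ(293) = 294.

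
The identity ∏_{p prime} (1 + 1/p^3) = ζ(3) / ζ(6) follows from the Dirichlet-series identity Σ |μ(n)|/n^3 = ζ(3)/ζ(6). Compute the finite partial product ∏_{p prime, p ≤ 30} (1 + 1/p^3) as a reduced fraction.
∏ = 78620132935596220416/66547712017729010255

The primes p ≤ 30 are [2, 3, 5, 7, 11, 13, 17, 19, 23, 29]. For each, (1 + 1/p^3) = (p^3 + 1)/p^3. Multiplying these fractions over p ∈ [2, 3, 5, 7, 11, 13, 17, 19, 23, 29] gives 78620132935596220416/66547712017729010255. (In the limit P → ∞ this tends to ζ(3)/ζ(6).)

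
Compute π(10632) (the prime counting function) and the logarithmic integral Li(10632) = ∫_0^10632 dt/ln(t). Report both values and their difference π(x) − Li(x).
π(10632) = 1297;  Li(10632) ≈ 1314.53;  π(x) − Li(x) ≈ -17.53.

Direct count of primes ≤ 10632 gives π(10632) = 1297. Numerical evaluation of the logarithmic integral gives Li(10632) ≈ 1314.53. The difference π(x) − Li(x) ≈ -17.53 is typically negative for small/moderate x (Li(x) overestimates), though Littlewood's theorem shows this sign changes infinitely often.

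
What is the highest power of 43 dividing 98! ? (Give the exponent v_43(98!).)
v_43(98!) = 2

Legendre's formula: v_p(n!) = Σ_{k ≥ 1} ⌊n / p^k⌋. For p = 43, n = 98, the terms are:
  ⌊98/43^1⌋ = ⌊98/43⌋ = 2
(the next term ⌊98/43^2⌋ = 0, terminating the sum). Summing: v_43(98!) = 2 = 2.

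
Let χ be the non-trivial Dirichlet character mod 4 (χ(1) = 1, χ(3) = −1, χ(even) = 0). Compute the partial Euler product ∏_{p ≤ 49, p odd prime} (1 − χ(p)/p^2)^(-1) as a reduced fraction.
∏ = 114726379539814929565547/125247697987829760000000

The odd primes p ≤ 49 are [3, 5, 7, 11, 13, 17, 19, 23, 29, 31, 37, 41, 43, 47]. For each, χ(p) = 1 if p ≡ 1 mod 4, χ(p) = −1 if p ≡ 3 mod 4. Taking (1 − χ(p)/p^2)^(-1) = p^2/(p^2 − χ(p)): (1 − (-1)/3^2)^(-1) · (1 − (1)/5^2)^(-1) · (1 − (-1)/7^2)^(-1) · (1 − (-1)/11^2)^(-1) · (1 − (1)/13^2)^(-1) · (1 − (1)/17^2)^(-1) · (1 − (-1)/19^2)^(-1) · (1 − (-1)/23^2)^(-1) · (1 − (1)/29^2)^(-1) · (1 − (-1)/31^2)^(-1) · (1 − (1)/37^2)^(-1) · (1 − (1)/41^2)^(-1) · (1 − (-1)/43^2)^(-1) · (1 − (-1)/47^2)^(-1) = 114726379539814929565547/125247697987829760000000.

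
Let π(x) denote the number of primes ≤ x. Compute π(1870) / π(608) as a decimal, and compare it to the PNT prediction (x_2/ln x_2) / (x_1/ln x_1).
π(1870)/π(608) = 285/111 ≈ 2.5676;  PNT prediction ≈ 2.6170.

π(608) = 111 and π(1870) = 285, so π(1870)/π(608) ≈ 2.5676. The PNT-predicted ratio is (1870/ln(1870)) / (608/ln(608)) ≈ 2.6170. The two agree to within a few percent, as expected.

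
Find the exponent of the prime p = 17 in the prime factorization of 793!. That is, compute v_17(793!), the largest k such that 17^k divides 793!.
v_17(793!) = 48

Legendre's formula: v_p(n!) = Σ_{k ≥ 1} ⌊n / p^k⌋. For p = 17, n = 793, the terms are:
  ⌊793/17^1⌋ = ⌊793/17⌋ = 46
  ⌊793/17^2⌋ = ⌊793/289⌋ = 2
(the next term ⌊793/17^3⌋ = 0, terminating the sum). Summing: v_17(793!) = 46 + 2 = 48.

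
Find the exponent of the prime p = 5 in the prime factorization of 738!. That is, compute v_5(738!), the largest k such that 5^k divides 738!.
v_5(738!) = 182

Legendre's formula: v_p(n!) = Σ_{k ≥ 1} ⌊n / p^k⌋. For p = 5, n = 738, the terms are:
  ⌊738/5^1⌋ = ⌊738/5⌋ = 147
  ⌊738/5^2⌋ = ⌊738/25⌋ = 29
  ⌊738/5^3⌋ = ⌊738/125⌋ = 5
  ⌊738/5^4⌋ = ⌊738/625⌋ = 1
(the next term ⌊738/5^5⌋ = 0, terminating the sum). Summing: v_5(738!) = 147 + 29 + 5 + 1 = 182.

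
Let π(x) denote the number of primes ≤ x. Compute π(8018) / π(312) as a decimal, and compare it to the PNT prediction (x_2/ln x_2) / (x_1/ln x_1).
π(8018)/π(312) = 1010/64 ≈ 15.7812;  PNT prediction ≈ 16.4179.

π(312) = 64 and π(8018) = 1010, so π(8018)/π(312) ≈ 15.7812. The PNT-predicted ratio is (8018/ln(8018)) / (312/ln(312)) ≈ 16.4179. The two agree to within a few percent, as expected.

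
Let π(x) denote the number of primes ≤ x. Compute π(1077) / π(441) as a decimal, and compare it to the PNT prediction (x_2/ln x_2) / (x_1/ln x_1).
π(1077)/π(441) = 180/85 ≈ 2.1176;  PNT prediction ≈ 2.1299.

π(441) = 85 and π(1077) = 180, so π(1077)/π(441) ≈ 2.1176. The PNT-predicted ratio is (1077/ln(1077)) / (441/ln(441)) ≈ 2.1299. The two agree to within a few percent, as expected.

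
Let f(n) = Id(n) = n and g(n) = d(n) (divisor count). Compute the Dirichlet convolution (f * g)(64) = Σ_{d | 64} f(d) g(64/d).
(Id * d)(64) = 247

Divisors of 64: [1, 2, 4, 8, 16, 32, 64]. For each d | 64:
  d = 1: Id(1) · d(64/1) = 1 · 7 = 7
  d = 2: Id(2) · d(64/2) = 2 · 6 = 12
  d = 4: Id(4) · d(64/4) = 4 · 5 = 20
  d = 8: Id(8) · d(64/8) = 8 · 4 = 32
  d = 16: Id(16) · d(64/16) = 16 · 3 = 48
  d = 32: Id(32) · d(64/32) = 32 · 2 = 64
  d = 64: Id(64) · d(64/64) = 64 · 1 = 64
Summing: (Id * d)(64) = 7 + 12 + 20 + 32 + 48 + 64 + 64 = 247.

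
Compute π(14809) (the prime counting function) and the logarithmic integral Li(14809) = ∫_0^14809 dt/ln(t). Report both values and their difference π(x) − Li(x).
π(14809) = 1734;  Li(14809) ≈ 1756.75;  π(x) − Li(x) ≈ -22.75.

Direct count of primes ≤ 14809 gives π(14809) = 1734. Numerical evaluation of the logarithmic integral gives Li(14809) ≈ 1756.75. The difference π(x) − Li(x) ≈ -22.75 is typically negative for small/moderate x (Li(x) overestimates), though Littlewood's theorem shows this sign changes infinitely often.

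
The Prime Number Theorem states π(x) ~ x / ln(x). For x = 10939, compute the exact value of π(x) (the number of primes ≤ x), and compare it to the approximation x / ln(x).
π(10939) = 1329;  x/ln(x) ≈ 1176.23;  relative error ≈ 11.50%.

Directly count primes up to 10939: π(10939) = 1329. The PNT approximation gives 10939/ln(10939) ≈ 10939/9.30009 ≈ 1176.23. Relative error (π(x) − x/ln(x)) / π(x) ≈ 11.50%; the approximation is known to undercount slightly (Li(x) is a better estimate).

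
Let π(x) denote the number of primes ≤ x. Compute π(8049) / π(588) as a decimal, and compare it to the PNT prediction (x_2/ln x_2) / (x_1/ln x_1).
π(8049)/π(588) = 1011/107 ≈ 9.4486;  PNT prediction ≈ 9.7061.

π(588) = 107 and π(8049) = 1011, so π(8049)/π(588) ≈ 9.4486. The PNT-predicted ratio is (8049/ln(8049)) / (588/ln(588)) ≈ 9.7061. The two agree to within a few percent, as expected.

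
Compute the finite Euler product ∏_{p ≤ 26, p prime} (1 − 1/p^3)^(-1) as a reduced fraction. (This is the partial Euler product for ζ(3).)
∏ = 580625301352525/483109627290624

The primes p ≤ 26 are [2, 3, 5, 7, 11, 13, 17, 19, 23]. For each prime, (1 − 1/p^3)^(-1) = p^3 / (p^3 − 1). The product is (1 − 1/2^3)^(-1), (1 − 1/3^3)^(-1), (1 − 1/5^3)^(-1), (1 − 1/7^3)^(-1), (1 − 1/11^3)^(-1), (1 − 1/13^3)^(-1), (1 − 1/17^3)^(-1), (1 − 1/19^3)^(-1), (1 − 1/23^3)^(-1) = ∏ p^3 / (p^3 − 1) = 580625301352525/483109627290624.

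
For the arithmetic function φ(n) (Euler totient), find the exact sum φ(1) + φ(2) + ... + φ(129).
Σ_{n ≤ 129} φ(n) = 5106

Compute φ(n) for each 1 ≤ n ≤ 129: φ(1) = 1, φ(2) = 1, φ(3) = 2, φ(4) = 2, φ(5) = 4, φ(6) = 2, φ(7) = 6, φ(8) = 4, φ(9) = 6, φ(10) = 4, φ(11) = 10, φ(12) = 4, φ(13) = 12, φ(14) = 6, φ(15) = 8, φ(16) = 8, φ(17) = 16, φ(18) = 6, φ(19) = 18, φ(20) = 8, φ(21) = 12, φ(22) = 10, φ(23) = 22, φ(24) = 8, φ(25) = 20, φ(26) = 12, φ(27) = 18, φ(28) = 12, φ(29) = 28, φ(30) = 8, φ(31) = 30, φ(32) = 16, φ(33) = 20, φ(34) = 16, φ(35) = 24, φ(36) = 12, φ(37) = 36, φ(38) = 18, φ(39) = 24, φ(40) = 16, φ(41) = 40, φ(42) = 12, φ(43) = 42, φ(44) = 20, φ(45) = 24, φ(46) = 22, φ(47) = 46, φ(48) = 16, φ(49) = 42, φ(50) = 20, φ(51) = 32, φ(52) = 24, φ(53) = 52, φ(54) = 18, φ(55) = 40, φ(56) = 24, φ(57) = 36, φ(58) = 28, φ(59) = 58, φ(60) = 16, φ(61) = 60, φ(62) = 30, φ(63) = 36, φ(64) = 32, φ(65) = 48, φ(66) = 20, φ(67) = 66, φ(68) = 32, φ(69) = 44, φ(70) = 24, φ(71) = 70, φ(72) = 24, φ(73) = 72, φ(74) = 36, φ(75) = 40, φ(76) = 36, φ(77) = 60, φ(78) = 24, φ(79) = 78, φ(80) = 32, φ(81) = 54, φ(82) = 40, φ(83) = 82, φ(84) = 24, φ(85) = 64, φ(86) = 42, φ(87) = 56, φ(88) = 40, φ(89) = 88, φ(90) = 24, φ(91) = 72, φ(92) = 44, φ(93) = 60, φ(94) = 46, φ(95) = 72, φ(96) = 32, φ(97) = 96, φ(98) = 42, φ(99) = 60, φ(100) = 40, φ(101) = 100, φ(102) = 32, φ(103) = 102, φ(104) = 48, φ(105) = 48, φ(106) = 52, φ(107) = 106, φ(108) = 36, φ(109) = 108, φ(110) = 40, φ(111) = 72, φ(112) = 48, φ(113) = 112, φ(114) = 36, φ(115) = 88, φ(116) = 56, φ(117) = 72, φ(118) = 58, φ(119) = 96, φ(120) = 32, φ(121) = 110, φ(122) = 60, φ(123) = 80, φ(124) = 60, φ(125) = 100, φ(126) = 36, φ(127) = 126, φ(128) = 64, φ(129) = 84. Summing all 129 values: 5106. (Average order: Σ_{n ≤ x} φ(n) ~ (3/π²) x². For x = 129, (3/π²)·129² ≈ 5058.26.)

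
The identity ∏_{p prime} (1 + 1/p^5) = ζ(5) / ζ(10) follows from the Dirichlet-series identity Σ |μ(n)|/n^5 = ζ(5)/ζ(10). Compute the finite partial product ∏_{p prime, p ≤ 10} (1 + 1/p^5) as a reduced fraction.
∏ = 1468981382/1418090625

The primes p ≤ 10 are [2, 3, 5, 7]. For each, (1 + 1/p^5) = (p^5 + 1)/p^5. Multiplying these fractions over p ∈ [2, 3, 5, 7] gives 1468981382/1418090625. (In the limit P → ∞ this tends to ζ(5)/ζ(10).)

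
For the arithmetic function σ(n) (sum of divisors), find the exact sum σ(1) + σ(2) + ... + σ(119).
Σ_{n ≤ 119} σ(n) = 11613

Compute σ(n) for each 1 ≤ n ≤ 119: σ(1) = 1, σ(2) = 3, σ(3) = 4, σ(4) = 7, σ(5) = 6, σ(6) = 12, σ(7) = 8, σ(8) = 15, σ(9) = 13, σ(10) = 18, σ(11) = 12, σ(12) = 28, σ(13) = 14, σ(14) = 24, σ(15) = 24, σ(16) = 31, σ(17) = 18, σ(18) = 39, σ(19) = 20, σ(20) = 42, σ(21) = 32, σ(22) = 36, σ(23) = 24, σ(24) = 60, σ(25) = 31, σ(26) = 42, σ(27) = 40, σ(28) = 56, σ(29) = 30, σ(30) = 72, σ(31) = 32, σ(32) = 63, σ(33) = 48, σ(34) = 54, σ(35) = 48, σ(36) = 91, σ(37) = 38, σ(38) = 60, σ(39) = 56, σ(40) = 90, σ(41) = 42, σ(42) = 96, σ(43) = 44, σ(44) = 84, σ(45) = 78, σ(46) = 72, σ(47) = 48, σ(48) = 124, σ(49) = 57, σ(50) = 93, σ(51) = 72, σ(52) = 98, σ(53) = 54, σ(54) = 120, σ(55) = 72, σ(56) = 120, σ(57) = 80, σ(58) = 90, σ(59) = 60, σ(60) = 168, σ(61) = 62, σ(62) = 96, σ(63) = 104, σ(64) = 127, σ(65) = 84, σ(66) = 144, σ(67) = 68, σ(68) = 126, σ(69) = 96, σ(70) = 144, σ(71) = 72, σ(72) = 195, σ(73) = 74, σ(74) = 114, σ(75) = 124, σ(76) = 140, σ(77) = 96, σ(78) = 168, σ(79) = 80, σ(80) = 186, σ(81) = 121, σ(82) = 126, σ(83) = 84, σ(84) = 224, σ(85) = 108, σ(86) = 132, σ(87) = 120, σ(88) = 180, σ(89) = 90, σ(90) = 234, σ(91) = 112, σ(92) = 168, σ(93) = 128, σ(94) = 144, σ(95) = 120, σ(96) = 252, σ(97) = 98, σ(98) = 171, σ(99) = 156, σ(100) = 217, σ(101) = 102, σ(102) = 216, σ(103) = 104, σ(104) = 210, σ(105) = 192, σ(106) = 162, σ(107) = 108, σ(108) = 280, σ(109) = 110, σ(110) = 216, σ(111) = 152, σ(112) = 248, σ(113) = 114, σ(114) = 240, σ(115) = 144, σ(116) = 210, σ(117) = 182, σ(118) = 180, σ(119) = 144. Summing all 119 values: 11613. (Average order: Σ_{n ≤ x} σ(n) ~ (π²/12) x². For x = 119, (π²/12)·119² ≈ 11646.96.)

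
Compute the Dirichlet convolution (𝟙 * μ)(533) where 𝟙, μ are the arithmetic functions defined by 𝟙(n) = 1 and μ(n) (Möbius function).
(𝟙 * μ)(533) = 0

Divisors of 533: [1, 13, 41, 533]. For each d | 533:
  d = 1: 𝟙(1) · μ(533/1) = 1 · 1 = 1
  d = 13: 𝟙(13) · μ(533/13) = 1 · -1 = -1
  d = 41: 𝟙(41) · μ(533/41) = 1 · -1 = -1
  d = 533: 𝟙(533) · μ(533/533) = 1 · 1 = 1
Summing: (𝟙 * μ)(533) = 1 + -1 + -1 + 1 = 0.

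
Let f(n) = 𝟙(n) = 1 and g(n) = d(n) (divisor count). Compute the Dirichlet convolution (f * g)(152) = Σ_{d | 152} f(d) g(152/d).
(𝟙 * d)(152) = 30

Divisors of 152: [1, 2, 4, 8, 19, 38, 76, 152]. For each d | 152:
  d = 1: 𝟙(1) · d(152/1) = 1 · 8 = 8
  d = 2: 𝟙(2) · d(152/2) = 1 · 6 = 6
  d = 4: 𝟙(4) · d(152/4) = 1 · 4 = 4
  d = 8: 𝟙(8) · d(152/8) = 1 · 2 = 2
  d = 19: 𝟙(19) · d(152/19) = 1 · 4 = 4
  d = 38: 𝟙(38) · d(152/38) = 1 · 3 = 3
  d = 76: 𝟙(76) · d(152/76) = 1 · 2 = 2
  d = 152: 𝟙(152) · d(152/152) = 1 · 1 = 1
Summing: (𝟙 * d)(152) = 8 + 6 + 4 + 2 + 4 + 3 + 2 + 1 = 30.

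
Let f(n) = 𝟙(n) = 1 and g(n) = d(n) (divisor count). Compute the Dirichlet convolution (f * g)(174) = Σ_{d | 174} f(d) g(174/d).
(𝟙 * d)(174) = 27

Divisors of 174: [1, 2, 3, 6, 29, 58, 87, 174]. For each d | 174:
  d = 1: 𝟙(1) · d(174/1) = 1 · 8 = 8
  d = 2: 𝟙(2) · d(174/2) = 1 · 4 = 4
  d = 3: 𝟙(3) · d(174/3) = 1 · 4 = 4
  d = 6: 𝟙(6) · d(174/6) = 1 · 2 = 2
  d = 29: 𝟙(29) · d(174/29) = 1 · 4 = 4
  d = 58: 𝟙(58) · d(174/58) = 1 · 2 = 2
  d = 87: 𝟙(87) · d(174/87) = 1 · 2 = 2
  d = 174: 𝟙(174) · d(174/174) = 1 · 1 = 1
Summing: (𝟙 * d)(174) = 8 + 4 + 4 + 2 + 4 + 2 + 2 + 1 = 27.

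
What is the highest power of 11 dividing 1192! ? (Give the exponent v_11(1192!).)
v_11(1192!) = 117

Legendre's formula: v_p(n!) = Σ_{k ≥ 1} ⌊n / p^k⌋. For p = 11, n = 1192, the terms are:
  ⌊1192/11^1⌋ = ⌊1192/11⌋ = 108
  ⌊1192/11^2⌋ = ⌊1192/121⌋ = 9
(the next term ⌊1192/11^3⌋ = 0, terminating the sum). Summing: v_11(1192!) = 108 + 9 = 117.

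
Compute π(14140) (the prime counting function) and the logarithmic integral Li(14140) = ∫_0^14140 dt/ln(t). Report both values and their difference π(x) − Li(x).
π(14140) = 1663;  Li(14140) ≈ 1686.92;  π(x) − Li(x) ≈ -23.92.

Direct count of primes ≤ 14140 gives π(14140) = 1663. Numerical evaluation of the logarithmic integral gives Li(14140) ≈ 1686.92. The difference π(x) − Li(x) ≈ -23.92 is typically negative for small/moderate x (Li(x) overestimates), though Littlewood's theorem shows this sign changes infinitely often.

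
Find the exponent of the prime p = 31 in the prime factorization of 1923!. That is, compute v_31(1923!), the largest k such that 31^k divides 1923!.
v_31(1923!) = 64

Legendre's formula: v_p(n!) = Σ_{k ≥ 1} ⌊n / p^k⌋. For p = 31, n = 1923, the terms are:
  ⌊1923/31^1⌋ = ⌊1923/31⌋ = 62
  ⌊1923/31^2⌋ = ⌊1923/961⌋ = 2
(the next term ⌊1923/31^3⌋ = 0, terminating the sum). Summing: v_31(1923!) = 62 + 2 = 64.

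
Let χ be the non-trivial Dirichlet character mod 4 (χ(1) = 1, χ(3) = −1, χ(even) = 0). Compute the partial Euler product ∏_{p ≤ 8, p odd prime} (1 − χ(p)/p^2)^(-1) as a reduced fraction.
∏ = 147/160

The odd primes p ≤ 8 are [3, 5, 7]. For each, χ(p) = 1 if p ≡ 1 mod 4, χ(p) = −1 if p ≡ 3 mod 4. Taking (1 − χ(p)/p^2)^(-1) = p^2/(p^2 − χ(p)): (1 − (-1)/3^2)^(-1) · (1 − (1)/5^2)^(-1) · (1 − (-1)/7^2)^(-1) = 147/160.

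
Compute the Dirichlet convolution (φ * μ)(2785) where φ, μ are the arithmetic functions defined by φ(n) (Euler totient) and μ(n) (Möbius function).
(φ * μ)(2785) = 1665

Divisors of 2785: [1, 5, 557, 2785]. For each d | 2785:
  d = 1: φ(1) · μ(2785/1) = 1 · 1 = 1
  d = 5: φ(5) · μ(2785/5) = 4 · -1 = -4
  d = 557: φ(557) · μ(2785/557) = 556 · -1 = -556
  d = 2785: φ(2785) · μ(2785/2785) = 2224 · 1 = 2224
Summing: (φ * μ)(2785) = 1 + -4 + -556 + 2224 = 1665.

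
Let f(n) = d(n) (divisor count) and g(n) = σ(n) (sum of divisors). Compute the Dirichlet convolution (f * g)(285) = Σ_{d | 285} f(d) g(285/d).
(d * σ)(285) = 1056

Divisors of 285: [1, 3, 5, 15, 19, 57, 95, 285]. For each d | 285:
  d = 1: d(1) · σ(285/1) = 1 · 480 = 480
  d = 3: d(3) · σ(285/3) = 2 · 120 = 240
  d = 5: d(5) · σ(285/5) = 2 · 80 = 160
  d = 15: d(15) · σ(285/15) = 4 · 20 = 80
  d = 19: d(19) · σ(285/19) = 2 · 24 = 48
  d = 57: d(57) · σ(285/57) = 4 · 6 = 24
  d = 95: d(95) · σ(285/95) = 4 · 4 = 16
  d = 285: d(285) · σ(285/285) = 8 · 1 = 8
Summing: (d * σ)(285) = 480 + 240 + 160 + 80 + 48 + 24 + 16 + 8 = 1056.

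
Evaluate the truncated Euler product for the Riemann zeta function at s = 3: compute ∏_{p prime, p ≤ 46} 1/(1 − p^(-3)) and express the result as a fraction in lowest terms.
∏ = 11622300127850926153432227486340003/9669167824002218213355442162630656

The primes p ≤ 46 are [2, 3, 5, 7, 11, 13, 17, 19, 23, 29, 31, 37, 41, 43]. For each prime, (1 − 1/p^3)^(-1) = p^3 / (p^3 − 1). The product is (1 − 1/2^3)^(-1), (1 − 1/3^3)^(-1), (1 − 1/5^3)^(-1), (1 − 1/7^3)^(-1), (1 − 1/11^3)^(-1), (1 − 1/13^3)^(-1), (1 − 1/17^3)^(-1), (1 − 1/19^3)^(-1), (1 − 1/23^3)^(-1), (1 − 1/29^3)^(-1), (1 − 1/31^3)^(-1), (1 − 1/37^3)^(-1), (1 − 1/41^3)^(-1), (1 − 1/43^3)^(-1) = ∏ p^3 / (p^3 − 1) = 11622300127850926153432227486340003/9669167824002218213355442162630656.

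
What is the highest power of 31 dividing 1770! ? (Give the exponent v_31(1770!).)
v_31(1770!) = 58

Legendre's formula: v_p(n!) = Σ_{k ≥ 1} ⌊n / p^k⌋. For p = 31, n = 1770, the terms are:
  ⌊1770/31^1⌋ = ⌊1770/31⌋ = 57
  ⌊1770/31^2⌋ = ⌊1770/961⌋ = 1
(the next term ⌊1770/31^3⌋ = 0, terminating the sum). Summing: v_31(1770!) = 57 + 1 = 58.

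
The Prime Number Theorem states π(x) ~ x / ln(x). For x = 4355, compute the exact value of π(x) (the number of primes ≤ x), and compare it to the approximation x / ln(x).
π(4355) = 594;  x/ln(x) ≈ 519.75;  relative error ≈ 12.50%.

Directly count primes up to 4355: π(4355) = 594. The PNT approximation gives 4355/ln(4355) ≈ 4355/8.37908 ≈ 519.75. Relative error (π(x) − x/ln(x)) / π(x) ≈ 12.50%; the approximation is known to undercount slightly (Li(x) is a better estimate).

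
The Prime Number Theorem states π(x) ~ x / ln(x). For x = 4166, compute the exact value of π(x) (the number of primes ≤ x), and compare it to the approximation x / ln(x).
π(4166) = 573;  x/ln(x) ≈ 499.84;  relative error ≈ 12.77%.

Directly count primes up to 4166: π(4166) = 573. The PNT approximation gives 4166/ln(4166) ≈ 4166/8.33471 ≈ 499.84. Relative error (π(x) − x/ln(x)) / π(x) ≈ 12.77%; the approximation is known to undercount slightly (Li(x) is a better estimate).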